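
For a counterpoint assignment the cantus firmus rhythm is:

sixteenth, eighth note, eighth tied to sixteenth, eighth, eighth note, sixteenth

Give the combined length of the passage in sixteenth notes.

11

Express everything in sixteenth notes: sixteenth = 1; eighth note = 2; eighth tied to sixteenth (eighth + sixteenth) = 3; eighth = 2; eighth note = 2; sixteenth = 1.
Total: 1 + 2 + 3 + 2 + 2 + 1 = 11 sixteenth notes.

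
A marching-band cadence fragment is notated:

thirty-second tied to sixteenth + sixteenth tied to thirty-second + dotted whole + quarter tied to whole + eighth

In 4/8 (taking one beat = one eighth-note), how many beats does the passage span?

One eighth-note beat = 4 thirty-second notes.
Each duration in thirty-second notes: thirty-second tied to sixteenth (thirty-second + sixteenth) = 3; sixteenth tied to thirty-second (sixteenth + thirty-second) = 3; dotted whole = 48; quarter tied to whole (quarter + whole) = 40; eighth = 4.
Adding: 3 + 3 + 48 + 40 + 4 = 98.
98 ÷ 4 = 24.5 beats.

24.5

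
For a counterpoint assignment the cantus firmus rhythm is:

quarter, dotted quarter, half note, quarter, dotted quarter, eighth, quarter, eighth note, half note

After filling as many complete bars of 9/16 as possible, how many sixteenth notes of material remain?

8

One bar of 9/16 = 9 sixteenth notes.
In sixteenth notes: quarter = 4; dotted quarter = 6; half note = 8; quarter = 4; dotted quarter = 6; eighth = 2; quarter = 4; eighth note = 2; half note = 8.
Total: 4 + 6 + 8 + 4 + 6 + 2 + 4 + 2 + 8 = 44.
44 ÷ 9 = 4 complete bars with 8 sixteenth notes remaining.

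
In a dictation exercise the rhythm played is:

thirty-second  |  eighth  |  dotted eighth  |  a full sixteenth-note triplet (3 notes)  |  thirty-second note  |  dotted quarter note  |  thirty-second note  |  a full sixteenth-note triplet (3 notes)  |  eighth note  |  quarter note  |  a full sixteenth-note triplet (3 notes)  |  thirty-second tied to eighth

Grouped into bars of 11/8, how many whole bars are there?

1

One bar of 11/8 = 44 thirty-second notes.
Express everything in thirty-second notes: thirty-second = 1; eighth = 4; dotted eighth = 6; a full sixteenth-note triplet (3 notes) (three triplet sixteenths span one eighth) = 4; thirty-second note = 1; dotted quarter note = 12; thirty-second note = 1; a full sixteenth-note triplet (3 notes) (three triplet sixteenths span one eighth) = 4; eighth note = 4; quarter note = 8; a full sixteenth-note triplet (3 notes) (three triplet sixteenths span one eighth) = 4; thirty-second tied to eighth (thirty-second + eighth) = 5.
Total: 1 + 4 + 6 + 4 + 1 + 12 + 1 + 4 + 4 + 8 + 4 + 5 = 54.
54 ÷ 44 = 1 complete bar with 10 left over.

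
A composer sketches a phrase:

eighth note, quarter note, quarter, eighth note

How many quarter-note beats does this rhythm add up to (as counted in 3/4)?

One quarter-note beat = 2 eighth notes.
Working in eighth notes: eighth note = 1; quarter note = 2; quarter = 2; eighth note = 1.
Adding: 1 + 2 + 2 + 1 = 6.
6 ÷ 2 = 3 beats.

3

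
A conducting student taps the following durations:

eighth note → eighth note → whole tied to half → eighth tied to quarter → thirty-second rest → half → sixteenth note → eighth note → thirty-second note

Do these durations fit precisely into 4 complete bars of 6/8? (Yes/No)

One bar of 6/8 = 24 thirty-second notes, so 4 bars = 96.
In thirty-second notes: eighth note = 4; eighth note = 4; whole tied to half (whole + half) = 48; eighth tied to quarter (eighth + quarter) = 12; thirty-second rest = 1; half = 16; sixteenth note = 2; eighth note = 4; thirty-second note = 1.
Adding: 4 + 4 + 48 + 12 + 1 + 16 + 2 + 4 + 1 = 92.
92 falls short of 96, so the answer is No.

No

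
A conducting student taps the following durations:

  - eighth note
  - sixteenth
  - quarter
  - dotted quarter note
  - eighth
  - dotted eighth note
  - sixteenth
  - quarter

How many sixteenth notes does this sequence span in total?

Convert each value to sixteenth notes: eighth note = 2; sixteenth = 1; quarter = 4; dotted quarter note = 6; eighth = 2; dotted eighth note = 3; sixteenth = 1; quarter = 4.
Sum: 2 + 1 + 4 + 6 + 2 + 3 + 1 + 4 = 23 sixteenth notes.

23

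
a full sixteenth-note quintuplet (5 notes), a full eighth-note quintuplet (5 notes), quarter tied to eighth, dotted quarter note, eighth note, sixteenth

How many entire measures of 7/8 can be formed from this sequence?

One bar of 7/8 = 14 sixteenth notes.
Each duration in sixteenth notes: a full sixteenth-note quintuplet (5 notes) (five quintuplet sixteenths span one quarter) = 4; a full eighth-note quintuplet (5 notes) (five quintuplet eighths span one half) = 8; quarter tied to eighth (quarter + eighth) = 6; dotted quarter note = 6; eighth note = 2; sixteenth = 1.
Altogether 4 + 8 + 6 + 6 + 2 + 1 = 27.
27 ÷ 14 = 1 complete bar with 13 left over.

1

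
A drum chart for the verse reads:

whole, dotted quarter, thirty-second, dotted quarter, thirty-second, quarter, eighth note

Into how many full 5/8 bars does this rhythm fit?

3

One bar of 5/8 = 20 thirty-second notes.
Working in thirty-second notes: whole = 32; dotted quarter = 12; thirty-second = 1; dotted quarter = 12; thirty-second = 1; quarter = 8; eighth note = 4.
Total: 32 + 12 + 1 + 12 + 1 + 8 + 4 = 70.
70 ÷ 20 = 3 complete bars with 10 left over.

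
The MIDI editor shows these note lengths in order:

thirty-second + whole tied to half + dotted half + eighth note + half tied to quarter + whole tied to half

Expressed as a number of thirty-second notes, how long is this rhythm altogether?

149

Convert each value to thirty-second notes: thirty-second = 1; whole tied to half (whole + half) = 48; dotted half = 24; eighth note = 4; half tied to quarter (half + quarter) = 24; whole tied to half (whole + half) = 48.
Sum: 1 + 48 + 24 + 4 + 24 + 48 = 149 thirty-second notes.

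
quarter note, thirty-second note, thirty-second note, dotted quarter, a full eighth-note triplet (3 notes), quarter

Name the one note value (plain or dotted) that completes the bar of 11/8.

dotted eighth note

The bar of 11/8 = 44 thirty-second notes.
Express everything in thirty-second notes: quarter note = 8; thirty-second note = 1; thirty-second note = 1; dotted quarter = 12; a full eighth-note triplet (3 notes) (three triplet eighths span one quarter) = 8; quarter = 8.
Sum: 8 + 1 + 1 + 12 + 8 + 8 = 38.
Remaining: 44 − 38 = 6 thirty-second notes, which is a dotted eighth note.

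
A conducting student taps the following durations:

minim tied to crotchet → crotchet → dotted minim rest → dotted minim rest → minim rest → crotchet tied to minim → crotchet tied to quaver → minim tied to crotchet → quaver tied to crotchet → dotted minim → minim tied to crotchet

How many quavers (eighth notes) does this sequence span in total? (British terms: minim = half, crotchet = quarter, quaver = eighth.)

In eighth notes: minim tied to crotchet (minim + crotchet) = 6; crotchet = 2; dotted minim rest = 6; dotted minim rest = 6; minim rest = 4; crotchet tied to minim (crotchet + minim) = 6; crotchet tied to quaver (crotchet + quaver) = 3; minim tied to crotchet (minim + crotchet) = 6; quaver tied to crotchet (quaver + crotchet) = 3; dotted minim = 6; minim tied to crotchet (minim + crotchet) = 6.
Adding: 6 + 2 + 6 + 6 + 4 + 6 + 3 + 6 + 3 + 6 + 6 = 54 eighth notes.

54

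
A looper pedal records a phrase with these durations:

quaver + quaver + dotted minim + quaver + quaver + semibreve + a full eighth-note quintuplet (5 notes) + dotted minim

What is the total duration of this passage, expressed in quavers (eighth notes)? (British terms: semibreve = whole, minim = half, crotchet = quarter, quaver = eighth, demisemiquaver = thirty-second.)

28

Express everything in eighth notes: quaver = 1; quaver = 1; dotted minim = 6; quaver = 1; quaver = 1; semibreve = 8; a full eighth-note quintuplet (5 notes) (five quintuplet eighths span one half) = 4; dotted minim = 6.
Total: 1 + 1 + 6 + 1 + 1 + 8 + 4 + 6 = 28 eighth notes.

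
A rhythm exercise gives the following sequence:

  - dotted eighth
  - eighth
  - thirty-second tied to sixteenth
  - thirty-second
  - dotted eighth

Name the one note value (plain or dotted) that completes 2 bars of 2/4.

dotted quarter note

2 bars of 2/4 = 32 thirty-second notes.
Convert each value to thirty-second notes: dotted eighth = 6; eighth = 4; thirty-second tied to sixteenth (thirty-second + sixteenth) = 3; thirty-second = 1; dotted eighth = 6.
Sum: 6 + 4 + 3 + 1 + 6 = 20.
Remaining: 32 − 20 = 12 thirty-second notes, which is a dotted quarter note.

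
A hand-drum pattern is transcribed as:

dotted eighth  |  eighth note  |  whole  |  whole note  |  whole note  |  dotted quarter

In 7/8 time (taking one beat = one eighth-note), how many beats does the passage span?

29.5

One eighth-note beat = 2 sixteenth notes.
Convert each value to sixteenth notes: dotted eighth = 3; eighth note = 2; whole = 16; whole note = 16; whole note = 16; dotted quarter = 6.
Altogether 3 + 2 + 16 + 16 + 16 + 6 = 59.
59 ÷ 2 = 29.5 beats.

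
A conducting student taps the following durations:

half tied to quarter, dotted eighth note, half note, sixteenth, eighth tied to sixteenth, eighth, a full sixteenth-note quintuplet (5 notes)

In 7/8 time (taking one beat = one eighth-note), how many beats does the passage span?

One eighth-note beat = 2 sixteenth notes.
Each duration in sixteenth notes: half tied to quarter (half + quarter) = 12; dotted eighth note = 3; half note = 8; sixteenth = 1; eighth tied to sixteenth (eighth + sixteenth) = 3; eighth = 2; a full sixteenth-note quintuplet (5 notes) (five quintuplet sixteenths span one quarter) = 4.
Sum: 12 + 3 + 8 + 1 + 3 + 2 + 4 = 33.
33 ÷ 2 = 16.5 beats.

16.5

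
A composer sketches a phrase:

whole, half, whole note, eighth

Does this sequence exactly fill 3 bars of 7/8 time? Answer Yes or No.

Yes

One bar of 7/8 = 7 eighth notes, so 3 bars = 21.
Express everything in eighth notes: whole = 8; half = 4; whole note = 8; eighth = 1.
Sum: 8 + 4 + 8 + 1 = 21.
21 equals 21, so the answer is Yes.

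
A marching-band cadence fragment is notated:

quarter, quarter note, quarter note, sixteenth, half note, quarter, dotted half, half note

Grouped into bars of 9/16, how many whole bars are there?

One bar of 9/16 = 9 sixteenth notes.
Express everything in sixteenth notes: quarter = 4; quarter note = 4; quarter note = 4; sixteenth = 1; half note = 8; quarter = 4; dotted half = 12; half note = 8.
Total: 4 + 4 + 4 + 1 + 8 + 4 + 12 + 8 = 45.
45 ÷ 9 = 5 complete bars with 0 left over.

5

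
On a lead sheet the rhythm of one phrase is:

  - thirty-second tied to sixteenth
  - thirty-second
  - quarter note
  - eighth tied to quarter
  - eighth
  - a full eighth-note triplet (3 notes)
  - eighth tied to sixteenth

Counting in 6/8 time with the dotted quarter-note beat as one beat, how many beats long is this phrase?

One dotted quarter-note beat = 12 thirty-second notes.
Express everything in thirty-second notes: thirty-second tied to sixteenth (thirty-second + sixteenth) = 3; thirty-second = 1; quarter note = 8; eighth tied to quarter (eighth + quarter) = 12; eighth = 4; a full eighth-note triplet (3 notes) (three triplet eighths span one quarter) = 8; eighth tied to sixteenth (eighth + sixteenth) = 6.
Adding: 3 + 1 + 8 + 12 + 4 + 8 + 6 = 42.
42 ÷ 12 = 3.5 beats.

3.5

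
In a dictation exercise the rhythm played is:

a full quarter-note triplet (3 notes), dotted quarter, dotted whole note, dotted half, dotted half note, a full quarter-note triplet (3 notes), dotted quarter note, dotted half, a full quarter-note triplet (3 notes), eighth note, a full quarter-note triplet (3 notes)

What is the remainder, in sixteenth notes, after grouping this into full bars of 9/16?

One bar of 9/16 = 9 sixteenth notes.
In sixteenth notes: a full quarter-note triplet (3 notes) (three triplet quarters span one half) = 8; dotted quarter = 6; dotted whole note = 24; dotted half = 12; dotted half note = 12; a full quarter-note triplet (3 notes) (three triplet quarters span one half) = 8; dotted quarter note = 6; dotted half = 12; a full quarter-note triplet (3 notes) (three triplet quarters span one half) = 8; eighth note = 2; a full quarter-note triplet (3 notes) (three triplet quarters span one half) = 8.
Sum: 8 + 6 + 24 + 12 + 12 + 8 + 6 + 12 + 8 + 2 + 8 = 106.
106 ÷ 9 = 11 complete bars with 7 sixteenth notes remaining.

7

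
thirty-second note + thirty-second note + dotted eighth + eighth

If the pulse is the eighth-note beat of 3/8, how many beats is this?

One eighth-note beat = 4 thirty-second notes.
In thirty-second notes: thirty-second note = 1; thirty-second note = 1; dotted eighth = 6; eighth = 4.
Adding: 1 + 1 + 6 + 4 = 12.
12 ÷ 4 = 3 beats.

3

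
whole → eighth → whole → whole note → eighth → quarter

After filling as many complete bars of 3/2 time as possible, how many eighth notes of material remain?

One bar of 3/2 = 12 eighth notes.
Working in eighth notes: whole = 8; eighth = 1; whole = 8; whole note = 8; eighth = 1; quarter = 2.
Altogether 8 + 1 + 8 + 8 + 1 + 2 = 28.
28 ÷ 12 = 2 complete bars with 4 eighth notes remaining.

4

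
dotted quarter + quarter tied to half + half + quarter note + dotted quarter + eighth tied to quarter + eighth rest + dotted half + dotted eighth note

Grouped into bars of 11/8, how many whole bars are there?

2

One bar of 11/8 = 22 sixteenth notes.
In sixteenth notes: dotted quarter = 6; quarter tied to half (quarter + half) = 12; half = 8; quarter note = 4; dotted quarter = 6; eighth tied to quarter (eighth + quarter) = 6; eighth rest = 2; dotted half = 12; dotted eighth note = 3.
Altogether 6 + 12 + 8 + 4 + 6 + 6 + 2 + 12 + 3 = 59.
59 ÷ 22 = 2 complete bars with 15 left over.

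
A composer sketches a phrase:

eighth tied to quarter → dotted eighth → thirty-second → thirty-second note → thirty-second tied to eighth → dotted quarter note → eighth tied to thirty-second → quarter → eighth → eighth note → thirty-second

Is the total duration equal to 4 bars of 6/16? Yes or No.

One bar of 6/16 = 12 thirty-second notes, so 4 bars = 48.
Convert each value to thirty-second notes: eighth tied to quarter (eighth + quarter) = 12; dotted eighth = 6; thirty-second = 1; thirty-second note = 1; thirty-second tied to eighth (thirty-second + eighth) = 5; dotted quarter note = 12; eighth tied to thirty-second (eighth + thirty-second) = 5; quarter = 8; eighth = 4; eighth note = 4; thirty-second = 1.
Sum: 12 + 6 + 1 + 1 + 5 + 12 + 5 + 8 + 4 + 4 + 1 = 59.
59 exceeds 48, so the answer is No.

No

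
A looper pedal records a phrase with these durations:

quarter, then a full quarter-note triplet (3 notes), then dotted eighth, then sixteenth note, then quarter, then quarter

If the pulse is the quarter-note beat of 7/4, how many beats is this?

One quarter-note beat = 4 sixteenth notes.
Express everything in sixteenth notes: quarter = 4; a full quarter-note triplet (3 notes) (three triplet quarters span one half) = 8; dotted eighth = 3; sixteenth note = 1; quarter = 4; quarter = 4.
Altogether 4 + 8 + 3 + 1 + 4 + 4 = 24.
24 ÷ 4 = 6 beats.

6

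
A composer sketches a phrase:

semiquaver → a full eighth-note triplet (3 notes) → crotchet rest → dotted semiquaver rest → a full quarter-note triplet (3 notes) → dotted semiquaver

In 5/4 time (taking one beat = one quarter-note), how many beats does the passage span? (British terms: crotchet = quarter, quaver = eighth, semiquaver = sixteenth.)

5

One quarter-note beat = 8 thirty-second notes.
In thirty-second notes: semiquaver = 2; a full eighth-note triplet (3 notes) (three triplet eighths span one quarter) = 8; crotchet rest = 8; dotted semiquaver rest = 3; a full quarter-note triplet (3 notes) (three triplet quarters span one half) = 16; dotted semiquaver = 3.
Sum: 2 + 8 + 8 + 3 + 16 + 3 = 40.
40 ÷ 8 = 5 beats.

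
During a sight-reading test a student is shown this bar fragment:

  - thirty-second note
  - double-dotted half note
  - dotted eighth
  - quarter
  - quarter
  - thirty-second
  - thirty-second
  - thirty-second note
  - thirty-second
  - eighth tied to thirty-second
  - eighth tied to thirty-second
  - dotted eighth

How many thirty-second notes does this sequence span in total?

Express everything in thirty-second notes: thirty-second note = 1; double-dotted half note = 28; dotted eighth = 6; quarter = 8; quarter = 8; thirty-second = 1; thirty-second = 1; thirty-second note = 1; thirty-second = 1; eighth tied to thirty-second (eighth + thirty-second) = 5; eighth tied to thirty-second (eighth + thirty-second) = 5; dotted eighth = 6.
Sum: 1 + 28 + 6 + 8 + 8 + 1 + 1 + 1 + 1 + 5 + 5 + 6 = 71 thirty-second notes.

71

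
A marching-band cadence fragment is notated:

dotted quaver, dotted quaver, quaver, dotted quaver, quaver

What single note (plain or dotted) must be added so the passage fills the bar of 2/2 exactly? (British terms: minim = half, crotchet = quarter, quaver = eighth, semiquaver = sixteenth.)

The bar of 2/2 = 16 sixteenth notes.
Working in sixteenth notes: dotted quaver = 3; dotted quaver = 3; quaver = 2; dotted quaver = 3; quaver = 2.
Total: 3 + 3 + 2 + 3 + 2 = 13.
Remaining: 16 − 13 = 3 sixteenth notes, which is a dotted eighth note.

dotted eighth note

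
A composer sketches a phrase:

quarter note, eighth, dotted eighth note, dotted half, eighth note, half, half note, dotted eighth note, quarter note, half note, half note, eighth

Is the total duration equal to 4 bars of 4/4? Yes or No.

One bar of 4/4 = 16 sixteenth notes, so 4 bars = 64.
Each duration in sixteenth notes: quarter note = 4; eighth = 2; dotted eighth note = 3; dotted half = 12; eighth note = 2; half = 8; half note = 8; dotted eighth note = 3; quarter note = 4; half note = 8; half note = 8; eighth = 2.
Total: 4 + 2 + 3 + 12 + 2 + 8 + 8 + 3 + 4 + 8 + 8 + 2 = 64.
64 equals 64, so the answer is Yes.

Yes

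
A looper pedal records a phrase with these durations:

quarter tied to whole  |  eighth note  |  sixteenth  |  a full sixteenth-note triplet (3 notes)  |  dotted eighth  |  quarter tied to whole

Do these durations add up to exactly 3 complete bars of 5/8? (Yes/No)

No

One bar of 5/8 = 10 sixteenth notes, so 3 bars = 30.
In sixteenth notes: quarter tied to whole (quarter + whole) = 20; eighth note = 2; sixteenth = 1; a full sixteenth-note triplet (3 notes) (three triplet sixteenths span one eighth) = 2; dotted eighth = 3; quarter tied to whole (quarter + whole) = 20.
Total: 20 + 2 + 1 + 2 + 3 + 20 = 48.
48 exceeds 30, so the answer is No.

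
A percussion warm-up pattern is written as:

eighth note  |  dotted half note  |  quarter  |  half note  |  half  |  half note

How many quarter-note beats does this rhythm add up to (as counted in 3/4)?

One quarter-note beat = 2 eighth notes.
In eighth notes: eighth note = 1; dotted half note = 6; quarter = 2; half note = 4; half = 4; half note = 4.
Total: 1 + 6 + 2 + 4 + 4 + 4 = 21.
21 ÷ 2 = 10.5 beats.

10.5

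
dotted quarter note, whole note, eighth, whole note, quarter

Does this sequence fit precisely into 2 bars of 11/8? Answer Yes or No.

One bar of 11/8 = 11 eighth notes, so 2 bars = 22.
Express everything in eighth notes: dotted quarter note = 3; whole note = 8; eighth = 1; whole note = 8; quarter = 2.
Adding: 3 + 8 + 1 + 8 + 2 = 22.
22 equals 22, so the answer is Yes.

Yes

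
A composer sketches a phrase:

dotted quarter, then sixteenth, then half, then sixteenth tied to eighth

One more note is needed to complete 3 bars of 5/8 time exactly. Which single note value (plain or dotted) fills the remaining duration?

dotted half note

3 bars of 5/8 = 30 sixteenth notes.
Each duration in sixteenth notes: dotted quarter = 6; sixteenth = 1; half = 8; sixteenth tied to eighth (sixteenth + eighth) = 3.
Total: 6 + 1 + 8 + 3 = 18.
Remaining: 30 − 18 = 12 sixteenth notes, which is a dotted half note.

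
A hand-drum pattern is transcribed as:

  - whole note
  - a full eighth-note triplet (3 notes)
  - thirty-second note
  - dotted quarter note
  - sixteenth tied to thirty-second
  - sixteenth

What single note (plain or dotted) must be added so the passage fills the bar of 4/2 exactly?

The bar of 4/2 = 64 thirty-second notes.
Working in thirty-second notes: whole note = 32; a full eighth-note triplet (3 notes) (three triplet eighths span one quarter) = 8; thirty-second note = 1; dotted quarter note = 12; sixteenth tied to thirty-second (sixteenth + thirty-second) = 3; sixteenth = 2.
Adding: 32 + 8 + 1 + 12 + 3 + 2 = 58.
Remaining: 64 − 58 = 6 thirty-second notes, which is a dotted eighth note.

dotted eighth note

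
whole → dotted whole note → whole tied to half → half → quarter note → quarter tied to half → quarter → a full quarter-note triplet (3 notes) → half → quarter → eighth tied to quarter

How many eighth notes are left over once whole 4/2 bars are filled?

11

One bar of 4/2 = 16 eighth notes.
In eighth notes: whole = 8; dotted whole note = 12; whole tied to half (whole + half) = 12; half = 4; quarter note = 2; quarter tied to half (quarter + half) = 6; quarter = 2; a full quarter-note triplet (3 notes) (three triplet quarters span one half) = 4; half = 4; quarter = 2; eighth tied to quarter (eighth + quarter) = 3.
Total: 8 + 12 + 12 + 4 + 2 + 6 + 2 + 4 + 4 + 2 + 3 = 59.
59 ÷ 16 = 3 complete bars with 11 eighth notes remaining.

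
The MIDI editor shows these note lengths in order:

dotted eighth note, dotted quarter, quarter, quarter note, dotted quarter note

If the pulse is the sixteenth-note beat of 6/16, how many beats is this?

23

One sixteenth-note beat = 2 thirty-second notes.
Each duration in thirty-second notes: dotted eighth note = 6; dotted quarter = 12; quarter = 8; quarter note = 8; dotted quarter note = 12.
Sum: 6 + 12 + 8 + 8 + 12 = 46.
46 ÷ 2 = 23 beats.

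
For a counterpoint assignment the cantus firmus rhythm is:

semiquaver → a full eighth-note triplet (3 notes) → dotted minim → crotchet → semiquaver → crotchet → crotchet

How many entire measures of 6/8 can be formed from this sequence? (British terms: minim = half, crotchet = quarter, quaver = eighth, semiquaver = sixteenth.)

2

One bar of 6/8 = 12 sixteenth notes.
Each duration in sixteenth notes: semiquaver = 1; a full eighth-note triplet (3 notes) (three triplet eighths span one quarter) = 4; dotted minim = 12; crotchet = 4; semiquaver = 1; crotchet = 4; crotchet = 4.
Total: 1 + 4 + 12 + 4 + 1 + 4 + 4 = 30.
30 ÷ 12 = 2 complete bars with 6 left over.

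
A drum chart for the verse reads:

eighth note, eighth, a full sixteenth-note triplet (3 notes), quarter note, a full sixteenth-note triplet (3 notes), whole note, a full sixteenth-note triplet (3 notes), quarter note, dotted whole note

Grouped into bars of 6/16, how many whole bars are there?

9

One bar of 6/16 = 3 eighth notes.
In eighth notes: eighth note = 1; eighth = 1; a full sixteenth-note triplet (3 notes) (three triplet sixteenths span one eighth) = 1; quarter note = 2; a full sixteenth-note triplet (3 notes) (three triplet sixteenths span one eighth) = 1; whole note = 8; a full sixteenth-note triplet (3 notes) (three triplet sixteenths span one eighth) = 1; quarter note = 2; dotted whole note = 12.
Total: 1 + 1 + 1 + 2 + 1 + 8 + 1 + 2 + 12 = 29.
29 ÷ 3 = 9 complete bars with 2 left over.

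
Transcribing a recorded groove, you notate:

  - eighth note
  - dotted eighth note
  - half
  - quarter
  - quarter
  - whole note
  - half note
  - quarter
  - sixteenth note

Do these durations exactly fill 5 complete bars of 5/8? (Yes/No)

One bar of 5/8 = 10 sixteenth notes, so 5 bars = 50.
Each duration in sixteenth notes: eighth note = 2; dotted eighth note = 3; half = 8; quarter = 4; quarter = 4; whole note = 16; half note = 8; quarter = 4; sixteenth note = 1.
Altogether 2 + 3 + 8 + 4 + 4 + 16 + 8 + 4 + 1 = 50.
50 equals 50, so the answer is Yes.

Yes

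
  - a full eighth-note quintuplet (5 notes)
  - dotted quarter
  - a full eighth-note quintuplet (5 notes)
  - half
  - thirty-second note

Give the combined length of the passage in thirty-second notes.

Working in thirty-second notes: a full eighth-note quintuplet (5 notes) (five quintuplet eighths span one half) = 16; dotted quarter = 12; a full eighth-note quintuplet (5 notes) (five quintuplet eighths span one half) = 16; half = 16; thirty-second note = 1.
Altogether 16 + 12 + 16 + 16 + 1 = 61 thirty-second notes.

61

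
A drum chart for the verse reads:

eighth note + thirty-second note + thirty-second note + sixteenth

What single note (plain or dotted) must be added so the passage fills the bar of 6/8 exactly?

half note

The bar of 6/8 = 24 thirty-second notes.
Working in thirty-second notes: eighth note = 4; thirty-second note = 1; thirty-second note = 1; sixteenth = 2.
Total: 4 + 1 + 1 + 2 = 8.
Remaining: 24 − 8 = 16 thirty-second notes, which is a half note.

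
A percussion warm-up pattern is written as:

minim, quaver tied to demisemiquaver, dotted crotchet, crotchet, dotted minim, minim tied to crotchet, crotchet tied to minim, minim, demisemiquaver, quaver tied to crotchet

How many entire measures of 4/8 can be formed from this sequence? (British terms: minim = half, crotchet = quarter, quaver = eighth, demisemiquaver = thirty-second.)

8

One bar of 4/8 = 16 thirty-second notes.
Convert each value to thirty-second notes: minim = 16; quaver tied to demisemiquaver (quaver + demisemiquaver) = 5; dotted crotchet = 12; crotchet = 8; dotted minim = 24; minim tied to crotchet (minim + crotchet) = 24; crotchet tied to minim (crotchet + minim) = 24; minim = 16; demisemiquaver = 1; quaver tied to crotchet (quaver + crotchet) = 12.
Adding: 16 + 5 + 12 + 8 + 24 + 24 + 24 + 16 + 1 + 12 = 142.
142 ÷ 16 = 8 complete bars with 14 left over.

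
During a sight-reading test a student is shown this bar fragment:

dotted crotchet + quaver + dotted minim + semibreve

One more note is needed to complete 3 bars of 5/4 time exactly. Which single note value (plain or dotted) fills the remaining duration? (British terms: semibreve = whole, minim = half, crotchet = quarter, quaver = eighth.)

dotted whole note

3 bars of 5/4 = 30 eighth notes.
Express everything in eighth notes: dotted crotchet = 3; quaver = 1; dotted minim = 6; semibreve = 8.
Altogether 3 + 1 + 6 + 8 = 18.
Remaining: 30 − 18 = 12 eighth notes, which is a dotted whole note.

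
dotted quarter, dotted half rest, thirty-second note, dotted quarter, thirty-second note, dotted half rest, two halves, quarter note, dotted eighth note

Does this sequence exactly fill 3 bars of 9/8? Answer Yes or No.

No

One bar of 9/8 = 36 thirty-second notes, so 3 bars = 108.
Express everything in thirty-second notes: dotted quarter = 12; dotted half rest = 24; thirty-second note = 1; dotted quarter = 12; thirty-second note = 1; dotted half rest = 24; half = 16; half = 16; quarter note = 8; dotted eighth note = 6.
Sum: 12 + 24 + 1 + 12 + 1 + 24 + 16 + 16 + 8 + 6 = 120.
120 exceeds 108, so the answer is No.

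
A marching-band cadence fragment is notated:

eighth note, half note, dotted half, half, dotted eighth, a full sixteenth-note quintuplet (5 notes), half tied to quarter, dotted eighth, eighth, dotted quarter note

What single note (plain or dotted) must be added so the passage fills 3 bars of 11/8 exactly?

dotted quarter note

3 bars of 11/8 = 66 sixteenth notes.
Convert each value to sixteenth notes: eighth note = 2; half note = 8; dotted half = 12; half = 8; dotted eighth = 3; a full sixteenth-note quintuplet (5 notes) (five quintuplet sixteenths span one quarter) = 4; half tied to quarter (half + quarter) = 12; dotted eighth = 3; eighth = 2; dotted quarter note = 6.
Adding: 2 + 8 + 12 + 8 + 3 + 4 + 12 + 3 + 2 + 6 = 60.
Remaining: 66 − 60 = 6 sixteenth notes, which is a dotted quarter note.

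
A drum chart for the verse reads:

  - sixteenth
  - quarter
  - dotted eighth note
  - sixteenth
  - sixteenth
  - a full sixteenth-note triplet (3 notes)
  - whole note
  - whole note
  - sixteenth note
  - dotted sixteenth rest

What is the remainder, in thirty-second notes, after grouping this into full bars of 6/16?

One bar of 6/16 = 12 thirty-second notes.
In thirty-second notes: sixteenth = 2; quarter = 8; dotted eighth note = 6; sixteenth = 2; sixteenth = 2; a full sixteenth-note triplet (3 notes) (three triplet sixteenths span one eighth) = 4; whole note = 32; whole note = 32; sixteenth note = 2; dotted sixteenth rest = 3.
Altogether 2 + 8 + 6 + 2 + 2 + 4 + 32 + 32 + 2 + 3 = 93.
93 ÷ 12 = 7 complete bars with 9 thirty-second notes remaining.

9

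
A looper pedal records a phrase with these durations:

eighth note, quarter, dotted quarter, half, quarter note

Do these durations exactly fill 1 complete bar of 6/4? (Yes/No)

Yes

One bar of 6/4 = 12 eighth notes.
Each duration in eighth notes: eighth note = 1; quarter = 2; dotted quarter = 3; half = 4; quarter note = 2.
Sum: 1 + 2 + 3 + 4 + 2 = 12.
12 equals 12, so the answer is Yes.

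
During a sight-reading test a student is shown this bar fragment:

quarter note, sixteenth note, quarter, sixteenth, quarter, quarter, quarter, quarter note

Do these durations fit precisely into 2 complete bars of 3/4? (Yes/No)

No

One bar of 3/4 = 12 sixteenth notes, so 2 bars = 24.
Convert each value to sixteenth notes: quarter note = 4; sixteenth note = 1; quarter = 4; sixteenth = 1; quarter = 4; quarter = 4; quarter = 4; quarter note = 4.
Altogether 4 + 1 + 4 + 1 + 4 + 4 + 4 + 4 = 26.
26 exceeds 24, so the answer is No.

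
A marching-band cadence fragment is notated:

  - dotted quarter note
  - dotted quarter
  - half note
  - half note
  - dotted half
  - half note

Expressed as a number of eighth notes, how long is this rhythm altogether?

24

Each duration in eighth notes: dotted quarter note = 3; dotted quarter = 3; half note = 4; half note = 4; dotted half = 6; half note = 4.
Altogether 3 + 3 + 4 + 4 + 6 + 4 = 24 eighth notes.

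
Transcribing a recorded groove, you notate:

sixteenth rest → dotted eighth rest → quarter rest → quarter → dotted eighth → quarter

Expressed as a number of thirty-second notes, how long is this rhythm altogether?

38

Each duration in thirty-second notes: sixteenth rest = 2; dotted eighth rest = 6; quarter rest = 8; quarter = 8; dotted eighth = 6; quarter = 8.
Adding: 2 + 6 + 8 + 8 + 6 + 8 = 38 thirty-second notes.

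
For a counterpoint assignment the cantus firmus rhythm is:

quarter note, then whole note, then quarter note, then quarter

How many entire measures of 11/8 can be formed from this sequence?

One bar of 11/8 = 11 eighth notes.
Working in eighth notes: quarter note = 2; whole note = 8; quarter note = 2; quarter = 2.
Total: 2 + 8 + 2 + 2 = 14.
14 ÷ 11 = 1 complete bar with 3 left over.

1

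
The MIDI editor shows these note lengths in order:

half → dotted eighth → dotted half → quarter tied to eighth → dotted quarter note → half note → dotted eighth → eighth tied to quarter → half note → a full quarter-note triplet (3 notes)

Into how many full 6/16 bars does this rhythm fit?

One bar of 6/16 = 6 sixteenth notes.
Working in sixteenth notes: half = 8; dotted eighth = 3; dotted half = 12; quarter tied to eighth (quarter + eighth) = 6; dotted quarter note = 6; half note = 8; dotted eighth = 3; eighth tied to quarter (eighth + quarter) = 6; half note = 8; a full quarter-note triplet (3 notes) (three triplet quarters span one half) = 8.
Adding: 8 + 3 + 12 + 6 + 6 + 8 + 3 + 6 + 8 + 8 = 68.
68 ÷ 6 = 11 complete bars with 2 left over.

11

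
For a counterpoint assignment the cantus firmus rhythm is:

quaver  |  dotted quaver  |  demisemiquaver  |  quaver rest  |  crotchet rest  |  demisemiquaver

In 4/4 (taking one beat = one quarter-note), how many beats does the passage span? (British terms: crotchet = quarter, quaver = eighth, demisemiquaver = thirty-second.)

3

One quarter-note beat = 8 thirty-second notes.
In thirty-second notes: quaver = 4; dotted quaver = 6; demisemiquaver = 1; quaver rest = 4; crotchet rest = 8; demisemiquaver = 1.
Altogether 4 + 6 + 1 + 4 + 8 + 1 = 24.
24 ÷ 8 = 3 beats.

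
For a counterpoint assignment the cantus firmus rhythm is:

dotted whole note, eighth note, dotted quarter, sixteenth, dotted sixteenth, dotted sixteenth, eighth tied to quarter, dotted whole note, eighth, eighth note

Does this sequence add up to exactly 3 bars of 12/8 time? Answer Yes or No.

One bar of 12/8 = 48 thirty-second notes, so 3 bars = 144.
In thirty-second notes: dotted whole note = 48; eighth note = 4; dotted quarter = 12; sixteenth = 2; dotted sixteenth = 3; dotted sixteenth = 3; eighth tied to quarter (eighth + quarter) = 12; dotted whole note = 48; eighth = 4; eighth note = 4.
Total: 48 + 4 + 12 + 2 + 3 + 3 + 12 + 48 + 4 + 4 = 140.
140 falls short of 144, so the answer is No.

No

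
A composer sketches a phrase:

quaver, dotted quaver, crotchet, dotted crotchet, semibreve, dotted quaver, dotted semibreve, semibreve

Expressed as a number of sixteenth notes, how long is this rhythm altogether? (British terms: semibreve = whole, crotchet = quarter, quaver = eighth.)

Convert each value to sixteenth notes: quaver = 2; dotted quaver = 3; crotchet = 4; dotted crotchet = 6; semibreve = 16; dotted quaver = 3; dotted semibreve = 24; semibreve = 16.
Sum: 2 + 3 + 4 + 6 + 16 + 3 + 24 + 16 = 74 sixteenth notes.

74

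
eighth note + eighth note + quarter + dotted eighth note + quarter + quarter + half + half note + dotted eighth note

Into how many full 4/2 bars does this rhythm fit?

One bar of 4/2 = 32 sixteenth notes.
Each duration in sixteenth notes: eighth note = 2; eighth note = 2; quarter = 4; dotted eighth note = 3; quarter = 4; quarter = 4; half = 8; half note = 8; dotted eighth note = 3.
Altogether 2 + 2 + 4 + 3 + 4 + 4 + 8 + 8 + 3 = 38.
38 ÷ 32 = 1 complete bar with 6 left over.

1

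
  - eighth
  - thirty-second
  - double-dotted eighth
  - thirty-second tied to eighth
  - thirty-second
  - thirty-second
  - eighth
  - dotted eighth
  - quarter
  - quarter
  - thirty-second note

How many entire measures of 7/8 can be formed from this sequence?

1

One bar of 7/8 = 28 thirty-second notes.
Working in thirty-second notes: eighth = 4; thirty-second = 1; double-dotted eighth = 7; thirty-second tied to eighth (thirty-second + eighth) = 5; thirty-second = 1; thirty-second = 1; eighth = 4; dotted eighth = 6; quarter = 8; quarter = 8; thirty-second note = 1.
Sum: 4 + 1 + 7 + 5 + 1 + 1 + 4 + 6 + 8 + 8 + 1 = 46.
46 ÷ 28 = 1 complete bar with 18 left over.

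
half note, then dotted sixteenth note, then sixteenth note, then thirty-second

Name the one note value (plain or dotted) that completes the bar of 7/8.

The bar of 7/8 = 28 thirty-second notes.
In thirty-second notes: half note = 16; dotted sixteenth note = 3; sixteenth note = 2; thirty-second = 1.
Total: 16 + 3 + 2 + 1 = 22.
Remaining: 28 − 22 = 6 thirty-second notes, which is a dotted eighth note.

dotted eighth note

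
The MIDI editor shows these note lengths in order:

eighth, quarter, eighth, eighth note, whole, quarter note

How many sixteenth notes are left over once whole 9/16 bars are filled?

3

One bar of 9/16 = 9 sixteenth notes.
Each duration in sixteenth notes: eighth = 2; quarter = 4; eighth = 2; eighth note = 2; whole = 16; quarter note = 4.
Altogether 2 + 4 + 2 + 2 + 16 + 4 = 30.
30 ÷ 9 = 3 complete bars with 3 sixteenth notes remaining.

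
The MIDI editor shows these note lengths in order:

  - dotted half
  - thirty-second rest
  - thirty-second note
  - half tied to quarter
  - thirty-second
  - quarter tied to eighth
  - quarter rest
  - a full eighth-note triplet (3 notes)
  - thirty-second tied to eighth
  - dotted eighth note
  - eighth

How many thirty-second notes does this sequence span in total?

Express everything in thirty-second notes: dotted half = 24; thirty-second rest = 1; thirty-second note = 1; half tied to quarter (half + quarter) = 24; thirty-second = 1; quarter tied to eighth (quarter + eighth) = 12; quarter rest = 8; a full eighth-note triplet (3 notes) (three triplet eighths span one quarter) = 8; thirty-second tied to eighth (thirty-second + eighth) = 5; dotted eighth note = 6; eighth = 4.
Altogether 24 + 1 + 1 + 24 + 1 + 12 + 8 + 8 + 5 + 6 + 4 = 94 thirty-second notes.

94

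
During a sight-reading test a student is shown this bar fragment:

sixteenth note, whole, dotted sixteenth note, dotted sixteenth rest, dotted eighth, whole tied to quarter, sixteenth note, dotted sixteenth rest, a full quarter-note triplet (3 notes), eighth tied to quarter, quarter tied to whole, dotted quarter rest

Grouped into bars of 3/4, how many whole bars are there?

One bar of 3/4 = 24 thirty-second notes.
Working in thirty-second notes: sixteenth note = 2; whole = 32; dotted sixteenth note = 3; dotted sixteenth rest = 3; dotted eighth = 6; whole tied to quarter (whole + quarter) = 40; sixteenth note = 2; dotted sixteenth rest = 3; a full quarter-note triplet (3 notes) (three triplet quarters span one half) = 16; eighth tied to quarter (eighth + quarter) = 12; quarter tied to whole (quarter + whole) = 40; dotted quarter rest = 12.
Altogether 2 + 32 + 3 + 3 + 6 + 40 + 2 + 3 + 16 + 12 + 40 + 12 = 171.
171 ÷ 24 = 7 complete bars with 3 left over.

7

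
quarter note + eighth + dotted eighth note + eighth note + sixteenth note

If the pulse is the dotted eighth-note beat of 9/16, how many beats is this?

One dotted eighth-note beat = 3 sixteenth notes.
Convert each value to sixteenth notes: quarter note = 4; eighth = 2; dotted eighth note = 3; eighth note = 2; sixteenth note = 1.
Sum: 4 + 2 + 3 + 2 + 1 = 12.
12 ÷ 3 = 4 beats.

4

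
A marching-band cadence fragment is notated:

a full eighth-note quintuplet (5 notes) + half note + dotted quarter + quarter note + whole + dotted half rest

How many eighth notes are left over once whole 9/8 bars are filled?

One bar of 9/8 = 9 eighth notes.
Each duration in eighth notes: a full eighth-note quintuplet (5 notes) (five quintuplet eighths span one half) = 4; half note = 4; dotted quarter = 3; quarter note = 2; whole = 8; dotted half rest = 6.
Altogether 4 + 4 + 3 + 2 + 8 + 6 = 27.
27 ÷ 9 = 3 complete bars with 0 eighth notes remaining.

0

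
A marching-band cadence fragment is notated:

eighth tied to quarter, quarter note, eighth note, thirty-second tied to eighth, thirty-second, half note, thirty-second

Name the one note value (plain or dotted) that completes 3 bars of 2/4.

3 bars of 2/4 = 48 thirty-second notes.
Each duration in thirty-second notes: eighth tied to quarter (eighth + quarter) = 12; quarter note = 8; eighth note = 4; thirty-second tied to eighth (thirty-second + eighth) = 5; thirty-second = 1; half note = 16; thirty-second = 1.
Adding: 12 + 8 + 4 + 5 + 1 + 16 + 1 = 47.
Remaining: 48 − 47 = 1 thirty-second note, which is a thirty-second note.

thirty-second note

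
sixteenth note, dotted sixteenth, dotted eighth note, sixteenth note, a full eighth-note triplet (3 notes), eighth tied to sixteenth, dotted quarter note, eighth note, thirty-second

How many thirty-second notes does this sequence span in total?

Convert each value to thirty-second notes: sixteenth note = 2; dotted sixteenth = 3; dotted eighth note = 6; sixteenth note = 2; a full eighth-note triplet (3 notes) (three triplet eighths span one quarter) = 8; eighth tied to sixteenth (eighth + sixteenth) = 6; dotted quarter note = 12; eighth note = 4; thirty-second = 1.
Altogether 2 + 3 + 6 + 2 + 8 + 6 + 12 + 4 + 1 = 44 thirty-second notes.

44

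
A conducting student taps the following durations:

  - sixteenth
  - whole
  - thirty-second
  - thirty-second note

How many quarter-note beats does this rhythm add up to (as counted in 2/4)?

4.5

One quarter-note beat = 8 thirty-second notes.
Convert each value to thirty-second notes: sixteenth = 2; whole = 32; thirty-second = 1; thirty-second note = 1.
Adding: 2 + 32 + 1 + 1 = 36.
36 ÷ 8 = 4.5 beats.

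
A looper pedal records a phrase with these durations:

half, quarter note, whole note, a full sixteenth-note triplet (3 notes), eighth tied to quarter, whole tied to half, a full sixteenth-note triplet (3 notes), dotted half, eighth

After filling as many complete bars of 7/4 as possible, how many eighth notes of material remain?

10

One bar of 7/4 = 14 eighth notes.
Working in eighth notes: half = 4; quarter note = 2; whole note = 8; a full sixteenth-note triplet (3 notes) (three triplet sixteenths span one eighth) = 1; eighth tied to quarter (eighth + quarter) = 3; whole tied to half (whole + half) = 12; a full sixteenth-note triplet (3 notes) (three triplet sixteenths span one eighth) = 1; dotted half = 6; eighth = 1.
Adding: 4 + 2 + 8 + 1 + 3 + 12 + 1 + 6 + 1 = 38.
38 ÷ 14 = 2 complete bars with 10 eighth notes remaining.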